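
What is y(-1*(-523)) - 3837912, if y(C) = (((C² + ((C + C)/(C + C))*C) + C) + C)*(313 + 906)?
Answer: 331506550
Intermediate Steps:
y(C) = 1219*C² + 3657*C (y(C) = (((C² + ((2*C)/((2*C)))*C) + C) + C)*1219 = (((C² + ((2*C)*(1/(2*C)))*C) + C) + C)*1219 = (((C² + 1*C) + C) + C)*1219 = (((C² + C) + C) + C)*1219 = (((C + C²) + C) + C)*1219 = ((C² + 2*C) + C)*1219 = (C² + 3*C)*1219 = 1219*C² + 3657*C)
y(-1*(-523)) - 3837912 = 1219*(-1*(-523))*(3 - 1*(-523)) - 3837912 = 1219*523*(3 + 523) - 3837912 = 1219*523*526 - 3837912 = 335344462 - 3837912 = 331506550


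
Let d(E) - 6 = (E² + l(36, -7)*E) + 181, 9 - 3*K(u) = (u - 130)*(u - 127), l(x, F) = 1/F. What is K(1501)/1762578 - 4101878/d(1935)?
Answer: -22355383887241/15398438970174 ≈ -1.4518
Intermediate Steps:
K(u) = 3 - (-130 + u)*(-127 + u)/3 (K(u) = 3 - (u - 130)*(u - 127)/3 = 3 - (-130 + u)*(-127 + u)/3)
d(E) = 187 + E² - E/7 (d(E) = 6 + ((E² + E/(-7)) + 181) = 6 + ((E² - E/7) + 181) = 6 + (181 + E² - E/7) = 187 + E² - E/7)
K(1501)/1762578 - 4101878/d(1935) = (-16501/3 - ⅓*1501² + (257/3)*1501)/1762578 - 4101878/(187 + 1935² - ⅐*1935) = (-16501/3 - ⅓*2253001 + 385757/3)*(1/1762578) - 4101878/(187 + 3744225 - 1935/7) = (-16501/3 - 2253001/3 + 385757/3)*(1/1762578) - 4101878/26208949/7 = -627915*1/1762578 - 4101878*7/26208949 = -209305/587526 - 28713146/26208949 = -22355383887241/15398438970174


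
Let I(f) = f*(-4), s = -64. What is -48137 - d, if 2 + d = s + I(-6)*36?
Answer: -48935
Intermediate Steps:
I(f) = -4*f
d = 798 (d = -2 + (-64 - 4*(-6)*36) = -2 + (-64 + 24*36) = -2 + (-64 + 864) = -2 + 800 = 798)
-48137 - d = -48137 - 1*798 = -48137 - 798 = -48935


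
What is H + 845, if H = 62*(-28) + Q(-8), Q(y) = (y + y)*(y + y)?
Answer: -635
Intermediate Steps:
Q(y) = 4*y² (Q(y) = (2*y)*(2*y) = 4*y²)
H = -1480 (H = 62*(-28) + 4*(-8)² = -1736 + 4*64 = -1736 + 256 = -1480)
H + 845 = -1480 + 845 = -635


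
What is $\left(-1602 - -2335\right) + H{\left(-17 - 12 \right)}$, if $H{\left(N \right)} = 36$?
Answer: $769$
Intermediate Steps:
$\left(-1602 - -2335\right) + H{\left(-17 - 12 \right)} = \left(-1602 - -2335\right) + 36 = \left(-1602 + 2335\right) + 36 = 733 + 36 = 769$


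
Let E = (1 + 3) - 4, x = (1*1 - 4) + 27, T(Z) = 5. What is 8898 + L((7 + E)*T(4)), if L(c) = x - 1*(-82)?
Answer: 9004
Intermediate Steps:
x = 24 (x = (1 - 4) + 27 = -3 + 27 = 24)
E = 0 (E = 4 - 4 = 0)
L(c) = 106 (L(c) = 24 - 1*(-82) = 24 + 82 = 106)
8898 + L((7 + E)*T(4)) = 8898 + 106 = 9004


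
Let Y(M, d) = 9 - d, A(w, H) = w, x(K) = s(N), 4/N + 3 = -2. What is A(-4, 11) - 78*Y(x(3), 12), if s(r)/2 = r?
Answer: 230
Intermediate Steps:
N = -4/5 (N = 4/(-3 - 2) = 4/(-5) = 4*(-1/5) = -4/5 ≈ -0.80000)
s(r) = 2*r
x(K) = -8/5 (x(K) = 2*(-4/5) = -8/5)
A(-4, 11) - 78*Y(x(3), 12) = -4 - 78*(9 - 1*12) = -4 - 78*(9 - 12) = -4 - 78*(-3) = -4 + 234 = 230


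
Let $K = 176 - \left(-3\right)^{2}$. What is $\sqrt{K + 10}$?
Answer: $\sqrt{177} \approx 13.304$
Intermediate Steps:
$K = 167$ ($K = 176 - 9 = 167$)
$\sqrt{K + 10} = \sqrt{167 + 10} = \sqrt{177}$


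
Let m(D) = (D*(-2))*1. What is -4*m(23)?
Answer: 184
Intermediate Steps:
m(D) = -2*D (m(D) = -2*D*1 = -2*D)
-4*m(23) = -(-8)*23 = -4*(-46) = 184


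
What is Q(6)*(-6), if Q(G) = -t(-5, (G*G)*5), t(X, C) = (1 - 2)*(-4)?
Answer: 24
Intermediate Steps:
t(X, C) = 4 (t(X, C) = -1*(-4) = 4)
Q(G) = -4 (Q(G) = -1*4 = -4)
Q(6)*(-6) = -4*(-6) = 24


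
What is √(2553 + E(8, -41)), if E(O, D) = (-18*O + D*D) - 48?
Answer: √4042 ≈ 63.577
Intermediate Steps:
E(O, D) = -48 + D² - 18*O (E(O, D) = (-18*O + D²) - 48 = (D² - 18*O) - 48 = -48 + D² - 18*O)
√(2553 + E(8, -41)) = √(2553 + (-48 + (-41)² - 18*8)) = √(2553 + (-48 + 1681 - 144)) = √(2553 + 1489) = √4042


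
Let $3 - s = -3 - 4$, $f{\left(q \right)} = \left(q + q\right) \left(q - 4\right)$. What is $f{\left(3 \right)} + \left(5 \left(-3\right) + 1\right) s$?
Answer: $-146$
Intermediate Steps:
$f{\left(q \right)} = 2 q \left(-4 + q\right)$
$s = 10$ ($s = 3 - \left(-3 - 4\right) = 3 - -7 = 3 + 7 = 10$)
$f{\left(3 \right)} + \left(5 \left(-3\right) + 1\right) s = 2 \cdot 3 \left(-4 + 3\right) + \left(5 \left(-3\right) + 1\right) 10 = 2 \cdot 3 \left(-1\right) + \left(-15 + 1\right) 10 = -6 - 140 = -146$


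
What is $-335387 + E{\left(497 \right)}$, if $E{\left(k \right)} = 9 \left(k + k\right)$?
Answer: $-326441$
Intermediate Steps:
$E{\left(k \right)} = 18 k$ ($E{\left(k \right)} = 9 \cdot 2 k = 18 k$)
$-335387 + E{\left(497 \right)} = -335387 + 18 \cdot 497 = -335387 + 8946 = -326441$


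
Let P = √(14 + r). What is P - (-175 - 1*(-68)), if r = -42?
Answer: 107 + 2*I*√7 ≈ 107.0 + 5.2915*I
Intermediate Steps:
P = 2*I*√7 (P = √(14 - 42) = √(-28) = 2*I*√7 ≈ 5.2915*I)
P - (-175 - 1*(-68)) = 2*I*√7 - (-175 - 1*(-68)) = 2*I*√7 - (-175 + 68) = 2*I*√7 - 1*(-107) = 2*I*√7 + 107 = 107 + 2*I*√7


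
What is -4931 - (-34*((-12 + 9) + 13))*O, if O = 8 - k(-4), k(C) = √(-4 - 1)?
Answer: -2211 - 340*I*√5 ≈ -2211.0 - 760.26*I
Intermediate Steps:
k(C) = I*√5 (k(C) = √(-5) = I*√5)
O = 8 - I*√5 ≈ 8.0 - 2.2361*I
-4931 - (-34*((-12 + 9) + 13))*O = -4931 - (-34*((-12 + 9) + 13))*(8 - I*√5) = -4931 - (-34*(-3 + 13))*(8 - I*√5) = -4931 - (-34*10)*(8 - I*√5) = -4931 - (-340)*(8 - I*√5) = -4931 - (-2720 + 340*I*√5) = -4931 + (2720 - 340*I*√5) = -2211 - 340*I*√5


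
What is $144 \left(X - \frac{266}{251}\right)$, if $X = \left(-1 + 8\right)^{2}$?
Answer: $\frac{1732752}{251} \approx 6903.4$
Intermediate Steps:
$X = 49$ ($X = 7^{2} = 49$)
$144 \left(X - \frac{266}{251}\right) = 144 \left(49 - \frac{266}{251}\right) = 144 \cdot \frac{12033}{251} = \frac{1732752}{251}$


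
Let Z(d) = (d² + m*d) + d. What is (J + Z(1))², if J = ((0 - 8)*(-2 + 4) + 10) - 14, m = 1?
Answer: 289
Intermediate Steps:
Z(d) = d² + 2*d (Z(d) = (d² + 1*d) + d = (d² + d) + d = (d + d²) + d = d² + 2*d)
J = -20 (J = (-8*2 + 10) - 14 = (-16 + 10) - 14 = -6 - 14 = -20)
(J + Z(1))² = (-20 + 1*(2 + 1))² = (-20 + 1*3)² = (-20 + 3)² = (-17)² = 289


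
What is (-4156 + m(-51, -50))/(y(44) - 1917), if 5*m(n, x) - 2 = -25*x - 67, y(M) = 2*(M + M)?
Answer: 3919/1741 ≈ 2.2510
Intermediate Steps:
y(M) = 4*M (y(M) = 2*(2*M) = 4*M)
m(n, x) = -13 - 5*x (m(n, x) = ⅖ + (-25*x - 67)/5 = ⅖ + (-67 - 25*x)/5 = ⅖ + (-67/5 - 5*x) = -13 - 5*x)
(-4156 + m(-51, -50))/(y(44) - 1917) = (-4156 + (-13 - 5*(-50)))/(4*44 - 1917) = (-4156 + (-13 + 250))/(176 - 1917) = (-4156 + 237)/(-1741) = -3919*(-1/1741) = 3919/1741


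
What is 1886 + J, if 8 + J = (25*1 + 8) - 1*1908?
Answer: 3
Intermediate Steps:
J = -1883 (J = -8 + ((25*1 + 8) - 1*1908) = -8 + ((25 + 8) - 1908) = -8 + (33 - 1908) = -8 - 1875 = -1883)
1886 + J = 1886 - 1883 = 3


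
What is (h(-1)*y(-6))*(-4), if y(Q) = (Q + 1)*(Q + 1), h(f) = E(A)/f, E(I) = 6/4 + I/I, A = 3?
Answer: 250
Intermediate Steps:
E(I) = 5/2 (E(I) = 6*(¼) + 1 = 3/2 + 1 = 5/2)
h(f) = 5/(2*f)
y(Q) = (1 + Q)² (y(Q) = (1 + Q)*(1 + Q) = (1 + Q)²)
(h(-1)*y(-6))*(-4) = (((5/2)/(-1))*(1 - 6)²)*(-4) = (((5/2)*(-1))*(-5)²)*(-4) = -5/2*25*(-4) = -125/2*(-4) = 250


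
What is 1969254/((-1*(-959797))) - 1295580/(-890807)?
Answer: 2997719045238/854993886179 ≈ 3.5061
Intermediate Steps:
1969254/((-1*(-959797))) - 1295580/(-890807) = 1969254/959797 - 1295580*(-1/890807) = 1969254*(1/959797) + 1295580/890807 = 1969254/959797 + 1295580/890807 = 2997719045238/854993886179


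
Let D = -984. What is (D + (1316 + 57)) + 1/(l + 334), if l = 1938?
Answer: 883809/2272 ≈ 389.00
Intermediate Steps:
(D + (1316 + 57)) + 1/(l + 334) = (-984 + (1316 + 57)) + 1/(1938 + 334) = (-984 + 1373) + 1/2272 = 389 + 1/2272 = 883809/2272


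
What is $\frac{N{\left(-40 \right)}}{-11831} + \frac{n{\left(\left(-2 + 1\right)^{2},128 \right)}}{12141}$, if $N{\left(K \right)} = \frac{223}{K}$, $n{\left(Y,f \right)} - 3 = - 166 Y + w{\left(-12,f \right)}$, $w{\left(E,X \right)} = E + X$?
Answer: $- \frac{19534837}{5745606840} \approx -0.0034$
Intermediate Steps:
$n{\left(Y,f \right)} = -9 + f - 166 Y$ ($n{\left(Y,f \right)} = 3 - \left(12 - f + 166 Y\right) = -9 + f - 166 Y$)
$\frac{N{\left(-40 \right)}}{-11831} + \frac{n{\left(\left(-2 + 1\right)^{2},128 \right)}}{12141} = \frac{223 \frac{1}{-40}}{-11831} + \frac{-9 + 128 - 166 \left(-2 + 1\right)^{2}}{12141} = 223 \left(- \frac{1}{40}\right) \left(- \frac{1}{11831}\right) + \left(-9 + 128 - 166 \left(-1\right)^{2}\right) \frac{1}{12141} = \left(- \frac{223}{40}\right) \left(- \frac{1}{11831}\right) + \left(-9 + 128 - 166\right) \frac{1}{12141} = \frac{223}{473240} + \left(-9 + 128 - 166\right) \frac{1}{12141} = \frac{223}{473240} - \frac{47}{12141} = - \frac{19534837}{5745606840}$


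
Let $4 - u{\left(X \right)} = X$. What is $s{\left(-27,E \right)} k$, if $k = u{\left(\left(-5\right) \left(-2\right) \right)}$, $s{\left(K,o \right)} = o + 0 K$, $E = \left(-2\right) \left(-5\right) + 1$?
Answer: $-66$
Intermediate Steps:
$E = 11$ ($E = 10 + 1 = 11$)
$s{\left(K,o \right)} = o$ ($s{\left(K,o \right)} = o + 0 = o$)
$u{\left(X \right)} = 4 - X$
$k = -6$ ($k = 4 - \left(-5\right) \left(-2\right) = 4 - 10 = -6$)
$s{\left(-27,E \right)} k = 11 \left(-6\right) = -66$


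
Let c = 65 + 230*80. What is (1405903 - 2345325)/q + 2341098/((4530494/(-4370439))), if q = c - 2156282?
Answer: -994242715850860523/440243958709 ≈ -2.2584e+6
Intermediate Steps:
c = 18465 (c = 65 + 18400 = 18465)
q = -2137817 (q = 18465 - 2156282 = -2137817)
(1405903 - 2345325)/q + 2341098/((4530494/(-4370439))) = (1405903 - 2345325)/(-2137817) + 2341098/((4530494/(-4370439))) = -939422*(-1/2137817) + 2341098/((4530494*(-1/4370439))) = 85402/194347 + 2341098/(-4530494/4370439) = 85402/194347 + 2341098*(-4370439/4530494) = 85402/194347 - 5115813001011/2265247 = -994242715850860523/440243958709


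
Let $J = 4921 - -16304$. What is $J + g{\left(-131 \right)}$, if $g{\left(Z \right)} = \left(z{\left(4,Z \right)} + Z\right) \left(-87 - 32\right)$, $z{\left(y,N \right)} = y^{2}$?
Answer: $34910$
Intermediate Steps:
$g{\left(Z \right)} = -1904 - 119 Z$ ($g{\left(Z \right)} = \left(4^{2} + Z\right) \left(-87 - 32\right) = \left(16 + Z\right) \left(-119\right) = -1904 - 119 Z$)
$J = 21225$ ($J = 4921 + 16304 = 21225$)
$J + g{\left(-131 \right)} = 21225 - -13685 = 21225 + \left(-1904 + 15589\right) = 21225 + 13685 = 34910$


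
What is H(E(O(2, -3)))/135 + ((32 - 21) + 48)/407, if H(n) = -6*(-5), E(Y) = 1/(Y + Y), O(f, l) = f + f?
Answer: 1345/3663 ≈ 0.36719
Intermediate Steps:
O(f, l) = 2*f
E(Y) = 1/(2*Y)
H(n) = 30
H(E(O(2, -3)))/135 + ((32 - 21) + 48)/407 = 30/135 + ((32 - 21) + 48)/407 = 30*(1/135) + (11 + 48)*(1/407) = 2/9 + 59*(1/407) = 2/9 + 59/407 = 1345/3663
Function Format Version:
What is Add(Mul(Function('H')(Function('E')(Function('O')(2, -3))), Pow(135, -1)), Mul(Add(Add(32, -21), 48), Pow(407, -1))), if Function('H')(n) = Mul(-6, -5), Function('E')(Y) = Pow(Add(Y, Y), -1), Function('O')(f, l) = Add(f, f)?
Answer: Rational(1345, 3663) ≈ 0.36719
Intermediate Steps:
Function('O')(f, l) = Mul(2, f)
Function('E')(Y) = Mul(Rational(1, 2), Pow(Y, -1)) (Function('E')(Y) = Pow(Mul(2, Y), -1) = Mul(Rational(1, 2), Pow(Y, -1)))
Function('H')(n) = 30
Add(Mul(Function('H')(Function('E')(Function('O')(2, -3))), Pow(135, -1)), Mul(Add(Add(32, -21), 48), Pow(407, -1))) = Add(Mul(30, Pow(135, -1)), Mul(Add(Add(32, -21), 48), Pow(407, -1))) = Add(Mul(30, Rational(1, 135)), Mul(Add(11, 48), Rational(1, 407))) = Add(Rational(2, 9), Mul(59, Rational(1, 407))) = Add(Rational(2, 9), Rational(59, 407)) = Rational(1345, 3663)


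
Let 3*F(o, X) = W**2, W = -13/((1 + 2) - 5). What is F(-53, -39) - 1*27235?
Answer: -326651/12 ≈ -27221.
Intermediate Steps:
W = 13/2 (W = -13/(3 - 5) = -13/(-2) = -13*(-1/2) = 13/2 ≈ 6.5000)
F(o, X) = 169/12 (F(o, X) = (13/2)**2/3 = (1/3)*(169/4) = 169/12)
F(-53, -39) - 1*27235 = 169/12 - 1*27235 = 169/12 - 27235 = -326651/12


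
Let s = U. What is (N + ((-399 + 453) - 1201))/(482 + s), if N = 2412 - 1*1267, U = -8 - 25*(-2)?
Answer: -1/262 ≈ -0.0038168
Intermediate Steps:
U = 42 (U = -8 + 50 = 42)
N = 1145 (N = 2412 - 1267 = 1145)
s = 42
(N + ((-399 + 453) - 1201))/(482 + s) = (1145 + ((-399 + 453) - 1201))/(482 + 42) = (1145 + (54 - 1201))/524 = (1145 - 1147)*(1/524) = -2*1/524 = -1/262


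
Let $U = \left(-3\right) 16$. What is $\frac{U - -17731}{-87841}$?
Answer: $- \frac{17683}{87841} \approx -0.20131$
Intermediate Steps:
$U = -48$
$\frac{U - -17731}{-87841} = \frac{-48 - -17731}{-87841} = \left(-48 + 17731\right) \left(- \frac{1}{87841}\right) = 17683 \left(- \frac{1}{87841}\right) = - \frac{17683}{87841}$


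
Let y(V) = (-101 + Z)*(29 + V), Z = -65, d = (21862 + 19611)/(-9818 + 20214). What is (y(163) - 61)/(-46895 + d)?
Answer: 331975468/487478947 ≈ 0.68100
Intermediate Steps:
d = 41473/10396 ≈ 3.9893
y(V) = -4814 - 166*V (y(V) = (-101 - 65)*(29 + V) = -166*(29 + V) = -4814 - 166*V)
(y(163) - 61)/(-46895 + d) = ((-4814 - 166*163) - 61)/(-46895 + 41473/10396) = ((-4814 - 27058) - 61)/(-487478947/10396) = (-31872 - 61)*(-10396/487478947) = -31933*(-10396/487478947) = 331975468/487478947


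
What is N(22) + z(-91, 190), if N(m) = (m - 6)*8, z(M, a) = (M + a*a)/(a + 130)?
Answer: 76969/320 ≈ 240.53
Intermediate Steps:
z(M, a) = (M + a²)/(130 + a)
N(m) = -48 + 8*m (N(m) = (-6 + m)*8 = -48 + 8*m)
N(22) + z(-91, 190) = (-48 + 8*22) + (-91 + 190²)/(130 + 190) = (-48 + 176) + (-91 + 36100)/320 = 128 + (1/320)*36009 = 128 + 36009/320 = 76969/320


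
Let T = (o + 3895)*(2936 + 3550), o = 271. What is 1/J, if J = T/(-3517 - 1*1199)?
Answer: -393/2251723 ≈ -0.00017453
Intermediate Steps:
T = 27020676 (T = (271 + 3895)*(2936 + 3550) = 4166*6486 = 27020676)
J = -2251723/393 (J = 27020676/(-3517 - 1*1199) = 27020676/(-3517 - 1199) = 27020676/(-4716) = 27020676*(-1/4716) = -2251723/393 ≈ -5729.6)
1/J = 1/(-2251723/393) = -393/2251723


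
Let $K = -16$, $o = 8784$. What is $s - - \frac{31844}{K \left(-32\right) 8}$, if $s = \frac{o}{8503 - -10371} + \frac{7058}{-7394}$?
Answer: $\frac{260272525253}{35725915136} \approx 7.2853$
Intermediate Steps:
$s = - \frac{17065949}{34888589}$ ($s = \frac{8784}{8503 - -10371} + \frac{7058}{-7394} = \frac{8784}{8503 + 10371} + 7058 \left(- \frac{1}{7394}\right) = \frac{8784}{18874} - \frac{3529}{3697} = 8784 \cdot \frac{1}{18874} - \frac{3529}{3697} = \frac{4392}{9437} - \frac{3529}{3697} = - \frac{17065949}{34888589} \approx -0.48916$)
$s - - \frac{31844}{K \left(-32\right) 8} = - \frac{17065949}{34888589} - - \frac{31844}{\left(-16\right) \left(-32\right) 8} = - \frac{17065949}{34888589} - - \frac{31844}{512 \cdot 8} = - \frac{17065949}{34888589} - - \frac{31844}{4096} = - \frac{17065949}{34888589} - \left(-31844\right) \frac{1}{4096} = - \frac{17065949}{34888589} - - \frac{7961}{1024} = - \frac{17065949}{34888589} + \frac{7961}{1024} = \frac{260272525253}{35725915136}$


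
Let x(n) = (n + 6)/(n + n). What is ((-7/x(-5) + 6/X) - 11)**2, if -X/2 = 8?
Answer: 219961/64 ≈ 3436.9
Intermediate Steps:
x(n) = (6 + n)/(2*n) (x(n) = (6 + n)/((2*n)) = (6 + n)*(1/(2*n)) = (6 + n)/(2*n))
X = -16 (X = -2*8 = -16)
((-7/x(-5) + 6/X) - 11)**2 = ((-7*(-10/(6 - 5)) + 6/(-16)) - 11)**2 = ((-7/((1/2)*(-1/5)*1) + 6*(-1/16)) - 11)**2 = ((-7/(-1/10) - 3/8) - 11)**2 = ((-7*(-10) - 3/8) - 11)**2 = ((70 - 3/8) - 11)**2 = (557/8 - 11)**2 = (469/8)**2 = 219961/64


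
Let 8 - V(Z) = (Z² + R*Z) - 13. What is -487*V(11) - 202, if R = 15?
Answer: 128853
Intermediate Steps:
V(Z) = 21 - Z² - 15*Z (V(Z) = 8 - ((Z² + 15*Z) - 13) = 8 - (-13 + Z² + 15*Z) = 8 + (13 - Z² - 15*Z) = 21 - Z² - 15*Z)
-487*V(11) - 202 = -487*(21 - 1*11² - 15*11) - 202 = -487*(21 - 1*121 - 165) - 202 = -487*(21 - 121 - 165) - 202 = -487*(-265) - 202 = 129055 - 202 = 128853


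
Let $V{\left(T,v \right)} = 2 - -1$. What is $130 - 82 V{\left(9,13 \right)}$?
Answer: $-116$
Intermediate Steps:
$V{\left(T,v \right)} = 3$ ($V{\left(T,v \right)} = 2 + 1 = 3$)
$130 - 82 V{\left(9,13 \right)} = 130 - 246 = -116$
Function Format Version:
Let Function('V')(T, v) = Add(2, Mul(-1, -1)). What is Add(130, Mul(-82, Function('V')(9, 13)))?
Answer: -116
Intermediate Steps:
Function('V')(T, v) = 3 (Function('V')(T, v) = Add(2, 1) = 3)
Add(130, Mul(-82, Function('V')(9, 13))) = Add(130, Mul(-82, 3)) = Add(130, -246) = -116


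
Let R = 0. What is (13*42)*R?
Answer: 0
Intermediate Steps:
(13*42)*R = (13*42)*0 = 546*0 = 0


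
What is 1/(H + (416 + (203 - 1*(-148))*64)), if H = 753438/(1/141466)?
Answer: 1/106585882988 ≈ 9.3821e-12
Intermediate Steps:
H = 106585860108 (H = 753438/(1/141466) = 753438*141466 = 106585860108)
1/(H + (416 + (203 - 1*(-148))*64)) = 1/(106585860108 + (416 + (203 - 1*(-148))*64)) = 1/(106585860108 + (416 + (203 + 148)*64)) = 1/(106585860108 + (416 + 351*64)) = 1/(106585860108 + (416 + 22464)) = 1/(106585860108 + 22880) = 1/106585882988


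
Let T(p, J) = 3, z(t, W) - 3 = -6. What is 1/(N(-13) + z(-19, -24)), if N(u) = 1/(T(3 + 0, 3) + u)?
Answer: -10/31 ≈ -0.32258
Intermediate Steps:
z(t, W) = -3 (z(t, W) = 3 - 6 = -3)
N(u) = 1/(3 + u)
1/(N(-13) + z(-19, -24)) = 1/(1/(3 - 13) - 3) = 1/(1/(-10) - 3) = 1/(-⅒ - 3) = 1/(-31/10) = -10/31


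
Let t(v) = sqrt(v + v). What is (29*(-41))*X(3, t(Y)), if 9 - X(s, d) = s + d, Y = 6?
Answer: -7134 + 2378*sqrt(3) ≈ -3015.2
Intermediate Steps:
t(v) = sqrt(2)*sqrt(v) (t(v) = sqrt(2*v) = sqrt(2)*sqrt(v))
X(s, d) = 9 - d - s (X(s, d) = 9 - (s + d) = 9 - (d + s) = 9 + (-d - s) = 9 - d - s)
(29*(-41))*X(3, t(Y)) = (29*(-41))*(9 - sqrt(2)*sqrt(6) - 1*3) = -1189*(9 - 2*sqrt(3) - 3) = -1189*(6 - 2*sqrt(3)) = -7134 + 2378*sqrt(3)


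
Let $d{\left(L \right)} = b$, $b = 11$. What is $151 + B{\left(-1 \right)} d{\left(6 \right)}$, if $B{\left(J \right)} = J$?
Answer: $140$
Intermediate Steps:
$d{\left(L \right)} = 11$
$151 + B{\left(-1 \right)} d{\left(6 \right)} = 151 - 11 = 140$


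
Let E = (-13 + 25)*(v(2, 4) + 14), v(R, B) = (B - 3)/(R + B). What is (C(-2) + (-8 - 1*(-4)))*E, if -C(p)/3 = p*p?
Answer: -2720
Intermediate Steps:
v(R, B) = (-3 + B)/(B + R)
E = 170 (E = (-13 + 25)*((-3 + 4)/(4 + 2) + 14) = 12*(1/6 + 14) = 12*((⅙)*1 + 14) = 12*(⅙ + 14) = 12*(85/6) = 170)
C(p) = -3*p² (C(p) = -3*p*p = -3*p²)
(C(-2) + (-8 - 1*(-4)))*E = (-3*(-2)² + (-8 - 1*(-4)))*170 = (-3*4 + (-8 + 4))*170 = (-12 - 4)*170 = -16*170 = -2720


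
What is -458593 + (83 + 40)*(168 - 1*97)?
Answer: -449860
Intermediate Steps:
-458593 + (83 + 40)*(168 - 1*97) = -458593 + 123*(168 - 97) = -458593 + 123*71 = -458593 + 8733 = -449860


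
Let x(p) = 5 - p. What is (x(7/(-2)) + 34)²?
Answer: 7225/4 ≈ 1806.3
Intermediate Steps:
(x(7/(-2)) + 34)² = ((5 - 7/(-2)) + 34)² = ((5 - 7*(-1)/2) + 34)² = ((5 - 1*(-7/2)) + 34)² = ((5 + 7/2) + 34)² = (17/2 + 34)² = (85/2)² = 7225/4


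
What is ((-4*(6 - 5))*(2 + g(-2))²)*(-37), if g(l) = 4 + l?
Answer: 2368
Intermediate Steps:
((-4*(6 - 5))*(2 + g(-2))²)*(-37) = ((-4*(6 - 5))*(2 + (4 - 2))²)*(-37) = ((-4*1)*(2 + 2)²)*(-37) = -4*4²*(-37) = -4*16*(-37) = -64*(-37) = 2368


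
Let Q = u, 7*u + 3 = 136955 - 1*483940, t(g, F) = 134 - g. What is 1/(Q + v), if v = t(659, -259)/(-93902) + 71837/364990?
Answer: -59978259215/2973093032441043 ≈ -2.0174e-5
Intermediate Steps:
u = -346988/7 (u = -3/7 + (136955 - 1*483940)/7 = -3/7 + (136955 - 483940)/7 = -3/7 + (⅐)*(-346985) = -3/7 - 346985/7 = -346988/7 ≈ -49570.)
v = 1734314431/8568322745 (v = (134 - 1*659)/(-93902) + 71837/364990 = (134 - 659)*(-1/93902) + 71837*(1/364990) = -525*(-1/93902) + 71837/364990 = 525/93902 + 71837/364990 = 1734314431/8568322745 ≈ 0.20241)
Q = -346988/7 ≈ -49570.
1/(Q + v) = 1/(-346988/7 + 1734314431/8568322745) = 1/(-2973093032441043/59978259215) = -59978259215/2973093032441043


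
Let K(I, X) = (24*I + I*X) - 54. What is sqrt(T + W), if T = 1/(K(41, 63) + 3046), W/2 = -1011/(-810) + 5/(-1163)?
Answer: 2*sqrt(73286498579072730)/343265265 ≈ 1.5773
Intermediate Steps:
K(I, X) = -54 + 24*I + I*X
W = 390581/157005 (W = 2*(-1011/(-810) + 5/(-1163)) = 2*(-1011*(-1/810) + 5*(-1/1163)) = 2*(337/270 - 5/1163) = 2*(390581/314010) = 390581/157005 ≈ 2.4877)
T = 1/6559 (T = 1/((-54 + 24*41 + 41*63) + 3046) = 1/((-54 + 984 + 2583) + 3046) = 1/(3513 + 3046) = 1/6559 ≈ 0.00015246)
sqrt(T + W) = sqrt(1/6559 + 390581/157005) = sqrt(2561977784/1029795795) = 2*sqrt(73286498579072730)/343265265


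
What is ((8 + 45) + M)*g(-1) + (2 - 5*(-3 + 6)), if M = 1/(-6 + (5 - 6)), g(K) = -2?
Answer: -831/7 ≈ -118.71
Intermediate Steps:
M = -⅐ (M = 1/(-6 - 1) = 1/(-7) = -⅐ ≈ -0.14286)
((8 + 45) + M)*g(-1) + (2 - 5*(-3 + 6)) = ((8 + 45) - ⅐)*(-2) + (2 - 5*(-3 + 6)) = (53 - ⅐)*(-2) + (2 - 5*3) = (370/7)*(-2) + (2 - 15) = -740/7 - 13 = -831/7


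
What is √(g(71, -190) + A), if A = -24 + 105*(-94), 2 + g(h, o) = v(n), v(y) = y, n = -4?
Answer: 30*I*√11 ≈ 99.499*I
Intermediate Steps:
g(h, o) = -6 (g(h, o) = -2 - 4 = -6)
A = -9894 (A = -24 - 9870 = -9894)
√(g(71, -190) + A) = √(-6 - 9894) = √(-9900) = 30*I*√11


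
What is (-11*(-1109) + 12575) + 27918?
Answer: 52692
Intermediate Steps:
(-11*(-1109) + 12575) + 27918 = (12199 + 12575) + 27918 = 24774 + 27918 = 52692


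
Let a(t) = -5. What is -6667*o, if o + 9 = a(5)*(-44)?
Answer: -1406737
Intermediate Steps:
o = 211 (o = -9 - 5*(-44) = -9 + 220 = 211)
-6667*o = -6667*211 = -1406737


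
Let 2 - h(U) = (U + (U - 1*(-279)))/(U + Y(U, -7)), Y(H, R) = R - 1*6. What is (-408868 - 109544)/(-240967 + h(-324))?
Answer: 87352422/40602787 ≈ 2.1514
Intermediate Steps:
Y(H, R) = -6 + R (Y(H, R) = R - 6 = -6 + R)
h(U) = 2 - (279 + 2*U)/(-13 + U) (h(U) = 2 - (U + (U - 1*(-279)))/(U + (-6 - 7)) = 2 - (U + (U + 279))/(U - 13) = 2 - (U + (279 + U))/(-13 + U) = 2 - (279 + 2*U)/(-13 + U))
(-408868 - 109544)/(-240967 + h(-324)) = (-408868 - 109544)/(-240967 - 305/(-13 - 324)) = -518412/(-240967 - 305/(-337)) = -518412/(-240967 - 305*(-1/337)) = -518412/(-240967 + 305/337) = -518412/(-81205574/337) = -518412*(-337/81205574) = 87352422/40602787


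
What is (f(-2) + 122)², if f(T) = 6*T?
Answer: 12100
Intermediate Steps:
(f(-2) + 122)² = (6*(-2) + 122)² = (-12 + 122)² = 110² = 12100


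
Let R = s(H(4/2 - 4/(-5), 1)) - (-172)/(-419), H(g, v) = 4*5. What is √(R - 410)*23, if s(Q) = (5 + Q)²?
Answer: 23*√37673547/419 ≈ 336.92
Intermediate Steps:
H(g, v) = 20
R = 261703/419 (R = (5 + 20)² - (-172)/(-419) = 25² - (-172)*(-1)/419 = 625 - 1*172/419 = 625 - 172/419 = 261703/419 ≈ 624.59)
√(R - 410)*23 = √(261703/419 - 410)*23 = √(89913/419)*23 = (√37673547/419)*23 = 23*√37673547/419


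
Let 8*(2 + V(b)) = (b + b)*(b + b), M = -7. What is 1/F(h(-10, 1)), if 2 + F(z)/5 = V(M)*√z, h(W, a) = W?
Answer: -4/50665 - 9*I*√10/10133 ≈ -7.895e-5 - 0.0028087*I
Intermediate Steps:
V(b) = -2 + b²/2 (V(b) = -2 + ((b + b)*(b + b))/8 = -2 + ((2*b)*(2*b))/8 = -2 + (4*b²)/8 = -2 + b²/2)
F(z) = -10 + 225*√z/2 (F(z) = -10 + 5*((-2 + (½)*(-7)²)*√z) = -10 + 5*((-2 + (½)*49)*√z) = -10 + 5*((-2 + 49/2)*√z) = -10 + 5*(45*√z/2) = -10 + 225*√z/2)
1/F(h(-10, 1)) = 1/(-10 + 225*√(-10)/2) = 1/(-10 + 225*(I*√10)/2) = 1/(-10 + 225*I*√10/2)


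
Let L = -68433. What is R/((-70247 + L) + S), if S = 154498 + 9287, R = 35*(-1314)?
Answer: -9198/5021 ≈ -1.8319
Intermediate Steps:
R = -45990
S = 163785
R/((-70247 + L) + S) = -45990/((-70247 - 68433) + 163785) = -45990/(-138680 + 163785) = -45990/25105 = -45990*1/25105 = -9198/5021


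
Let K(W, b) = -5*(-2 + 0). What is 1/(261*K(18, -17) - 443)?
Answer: 1/2167 ≈ 0.00046147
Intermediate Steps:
K(W, b) = 10 (K(W, b) = -5*(-2) = 10)
1/(261*K(18, -17) - 443) = 1/(261*10 - 443) = 1/(2610 - 443) = 1/2167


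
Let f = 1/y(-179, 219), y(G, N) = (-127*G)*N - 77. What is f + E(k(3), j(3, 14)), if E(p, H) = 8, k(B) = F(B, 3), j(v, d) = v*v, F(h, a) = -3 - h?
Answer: 39827601/4978450 ≈ 8.0000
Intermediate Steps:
j(v, d) = v**2
k(B) = -3 - B
y(G, N) = -77 - 127*G*N (y(G, N) = -127*G*N - 77 = -77 - 127*G*N)
f = 1/4978450 (f = 1/(-77 - 127*(-179)*219) = 1/(-77 + 4978527) = 1/4978450 ≈ 2.0087e-7)
f + E(k(3), j(3, 14)) = 1/4978450 + 8 = 39827601/4978450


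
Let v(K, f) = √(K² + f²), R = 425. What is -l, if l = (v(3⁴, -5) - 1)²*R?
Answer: -2799475 + 850*√6586 ≈ -2.7305e+6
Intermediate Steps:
l = 425*(-1 + √6586)² (l = (√((3⁴)² + (-5)²) - 1)²*425 = (√(81² + 25) - 1)²*425 = (√(6561 + 25) - 1)²*425 = (√6586 - 1)²*425 = (-1 + √6586)²*425 = 425*(-1 + √6586)² ≈ 2.7305e+6)
-l = -(2799475 - 850*√6586) = -2799475 + 850*√6586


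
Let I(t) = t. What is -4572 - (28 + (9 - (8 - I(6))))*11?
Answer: -4957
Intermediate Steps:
-4572 - (28 + (9 - (8 - I(6))))*11 = -4572 - (28 + (9 - (8 - 1*6)))*11 = -4572 - (28 + (9 - (8 - 6)))*11 = -4572 - (28 + (9 - 1*2))*11 = -4572 - (28 + (9 - 2))*11 = -4572 - (28 + 7)*11 = -4572 - 35*11 = -4572 - 1*385 = -4572 - 385 = -4957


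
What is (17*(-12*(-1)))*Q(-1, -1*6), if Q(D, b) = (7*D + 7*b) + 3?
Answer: -9384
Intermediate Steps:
Q(D, b) = 3 + 7*D + 7*b
(17*(-12*(-1)))*Q(-1, -1*6) = (17*(-12*(-1)))*(3 + 7*(-1) + 7*(-1*6)) = (17*12)*(3 - 7 + 7*(-6)) = 204*(3 - 7 - 42) = 204*(-46) = -9384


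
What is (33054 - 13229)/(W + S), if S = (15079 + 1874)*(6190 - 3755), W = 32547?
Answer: 19825/41313102 ≈ 0.00047987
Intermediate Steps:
S = 41280555 (S = 16953*2435 = 41280555)
(33054 - 13229)/(W + S) = (33054 - 13229)/(32547 + 41280555) = 19825/41313102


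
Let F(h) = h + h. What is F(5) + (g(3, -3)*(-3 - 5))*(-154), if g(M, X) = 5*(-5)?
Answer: -30790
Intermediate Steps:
g(M, X) = -25
F(h) = 2*h
F(5) + (g(3, -3)*(-3 - 5))*(-154) = 2*5 - 25*(-3 - 5)*(-154) = 10 - 25*(-8)*(-154) = 10 + 200*(-154) = 10 - 30800 = -30790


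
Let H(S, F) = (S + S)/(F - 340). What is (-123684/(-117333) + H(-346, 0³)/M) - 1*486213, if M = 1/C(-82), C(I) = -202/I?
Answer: -66270897034772/136301835 ≈ -4.8621e+5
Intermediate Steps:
M = 41/101 (M = 1/(-202/(-82)) = 1/(-202*(-1/82)) = 1/(101/41) = 41/101 ≈ 0.40594)
H(S, F) = 2*S/(-340 + F) (H(S, F) = (2*S)/(-340 + F) = 2*S/(-340 + F))
(-123684/(-117333) + H(-346, 0³)/M) - 1*486213 = (-123684/(-117333) + (2*(-346)/(-340 + 0³))/(41/101)) - 1*486213 = (-123684*(-1/117333) + (2*(-346)/(-340 + 0))*(101/41)) - 486213 = (41228/39111 + (2*(-346)/(-340))*(101/41)) - 486213 = (41228/39111 + (2*(-346)*(-1/340))*(101/41)) - 486213 = (41228/39111 + (173/85)*(101/41)) - 486213 = (41228/39111 + 17473/3485) - 486213 = 827066083/136301835 - 486213 = -66270897034772/136301835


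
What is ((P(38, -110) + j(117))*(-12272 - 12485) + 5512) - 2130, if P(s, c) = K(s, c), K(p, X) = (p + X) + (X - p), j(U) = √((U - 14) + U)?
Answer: 5449922 - 49514*√55 ≈ 5.0827e+6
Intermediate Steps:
j(U) = √(-14 + 2*U) (j(U) = √((-14 + U) + U) = √(-14 + 2*U))
K(p, X) = 2*X (K(p, X) = (X + p) + (X - p) = 2*X)
P(s, c) = 2*c
((P(38, -110) + j(117))*(-12272 - 12485) + 5512) - 2130 = ((2*(-110) + √(-14 + 2*117))*(-12272 - 12485) + 5512) - 2130 = ((-220 + √(-14 + 234))*(-24757) + 5512) - 2130 = ((-220 + √220)*(-24757) + 5512) - 2130 = ((-220 + 2*√55)*(-24757) + 5512) - 2130 = ((5446540 - 49514*√55) + 5512) - 2130 = (5452052 - 49514*√55) - 2130 = 5449922 - 49514*√55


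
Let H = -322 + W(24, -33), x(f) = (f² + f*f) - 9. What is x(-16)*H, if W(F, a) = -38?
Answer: -181080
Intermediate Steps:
x(f) = -9 + 2*f² (x(f) = (f² + f²) - 9 = 2*f² - 9 = -9 + 2*f²)
H = -360 (H = -322 - 38 = -360)
x(-16)*H = (-9 + 2*(-16)²)*(-360) = (-9 + 2*256)*(-360) = (-9 + 512)*(-360) = 503*(-360) = -181080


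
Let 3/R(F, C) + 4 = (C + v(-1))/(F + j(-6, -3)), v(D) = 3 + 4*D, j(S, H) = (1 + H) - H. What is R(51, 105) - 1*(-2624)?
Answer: 5245/2 ≈ 2622.5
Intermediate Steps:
j(S, H) = 1
R(F, C) = 3/(-4 + (-1 + C)/(1 + F)) (R(F, C) = 3/(-4 + (C + (3 + 4*(-1)))/(F + 1)) = 3/(-4 + (C + (3 - 4))/(1 + F)) = 3/(-4 + (C - 1)/(1 + F)) = 3/(-4 + (-1 + C)/(1 + F)))
R(51, 105) - 1*(-2624) = 3*(1 + 51)/(-5 + 105 - 4*51) - 1*(-2624) = 3*52/(-5 + 105 - 204) + 2624 = 3*52/(-104) + 2624 = 3*(-1/104)*52 + 2624 = -3/2 + 2624 = 5245/2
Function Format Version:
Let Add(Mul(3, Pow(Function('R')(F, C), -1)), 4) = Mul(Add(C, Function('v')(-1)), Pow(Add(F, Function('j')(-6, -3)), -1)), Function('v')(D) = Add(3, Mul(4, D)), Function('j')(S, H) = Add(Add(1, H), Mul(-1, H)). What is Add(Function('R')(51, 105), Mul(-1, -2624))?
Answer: Rational(5245, 2) ≈ 2622.5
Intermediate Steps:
Function('j')(S, H) = 1
Function('R')(F, C) = Mul(3, Pow(Add(-4, Mul(Pow(Add(1, F), -1), Add(-1, C))), -1)) (Function('R')(F, C) = Mul(3, Pow(Add(-4, Mul(Add(C, Add(3, Mul(4, -1))), Pow(Add(F, 1), -1))), -1)) = Mul(3, Pow(Add(-4, Mul(Add(C, Add(3, -4)), Pow(Add(1, F), -1))), -1)) = Mul(3, Pow(Add(-4, Mul(Add(C, -1), Pow(Add(1, F), -1))), -1)) = Mul(3, Pow(Add(-4, Mul(Add(-1, C), Pow(Add(1, F), -1))), -1)) = Mul(3, Pow(Add(-4, Mul(Pow(Add(1, F), -1), Add(-1, C))), -1)))
Add(Function('R')(51, 105), Mul(-1, -2624)) = Add(Mul(3, Pow(Add(-5, 105, Mul(-4, 51)), -1), Add(1, 51)), Mul(-1, -2624)) = Add(Mul(3, Pow(Add(-5, 105, -204), -1), 52), 2624) = Add(Mul(3, Pow(-104, -1), 52), 2624) = Add(Mul(3, Rational(-1, 104), 52), 2624) = Add(Rational(-3, 2), 2624) = Rational(5245, 2)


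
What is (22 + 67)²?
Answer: 7921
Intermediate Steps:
(22 + 67)² = 89² = 7921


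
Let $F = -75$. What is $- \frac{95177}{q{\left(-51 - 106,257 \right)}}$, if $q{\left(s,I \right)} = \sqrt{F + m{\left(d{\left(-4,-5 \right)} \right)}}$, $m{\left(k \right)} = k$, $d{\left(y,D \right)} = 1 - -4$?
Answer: $\frac{95177 i \sqrt{70}}{70} \approx 11376.0 i$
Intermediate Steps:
$d{\left(y,D \right)} = 5$ ($d{\left(y,D \right)} = 1 + 4 = 5$)
$q{\left(s,I \right)} = i \sqrt{70}$ ($q{\left(s,I \right)} = \sqrt{-75 + 5} = \sqrt{-70} = i \sqrt{70}$)
$- \frac{95177}{q{\left(-51 - 106,257 \right)}} = - \frac{95177}{i \sqrt{70}} = - 95177 \left(- \frac{i \sqrt{70}}{70}\right) = \frac{95177 i \sqrt{70}}{70}$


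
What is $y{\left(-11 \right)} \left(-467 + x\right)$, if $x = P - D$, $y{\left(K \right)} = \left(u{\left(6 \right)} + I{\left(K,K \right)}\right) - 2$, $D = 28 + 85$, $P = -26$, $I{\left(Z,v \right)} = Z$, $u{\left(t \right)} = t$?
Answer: $4242$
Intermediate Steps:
$D = 113$
$y{\left(K \right)} = 4 + K$ ($y{\left(K \right)} = \left(6 + K\right) - 2 = 4 + K$)
$x = -139$ ($x = -26 - 113 = -139$)
$y{\left(-11 \right)} \left(-467 + x\right) = \left(4 - 11\right) \left(-467 - 139\right) = \left(-7\right) \left(-606\right) = 4242$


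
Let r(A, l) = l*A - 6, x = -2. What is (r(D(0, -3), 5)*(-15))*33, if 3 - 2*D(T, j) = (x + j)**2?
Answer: 30195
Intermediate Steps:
D(T, j) = 3/2 - (-2 + j)**2/2
r(A, l) = -6 + A*l (r(A, l) = A*l - 6 = -6 + A*l)
(r(D(0, -3), 5)*(-15))*33 = ((-6 + (3/2 - (-2 - 3)**2/2)*5)*(-15))*33 = ((-6 + (3/2 - 1/2*(-5)**2)*5)*(-15))*33 = ((-6 + (3/2 - 1/2*25)*5)*(-15))*33 = ((-6 + (3/2 - 25/2)*5)*(-15))*33 = ((-6 - 11*5)*(-15))*33 = ((-6 - 55)*(-15))*33 = -61*(-15)*33 = 915*33 = 30195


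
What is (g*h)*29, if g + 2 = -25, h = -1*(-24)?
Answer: -18792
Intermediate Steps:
h = 24
g = -27 (g = -2 - 25 = -27)
(g*h)*29 = -27*24*29 = -648*29 = -18792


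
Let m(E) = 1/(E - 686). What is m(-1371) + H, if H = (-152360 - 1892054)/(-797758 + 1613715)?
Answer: -4206175555/1678423549 ≈ -2.5060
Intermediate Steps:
m(E) = 1/(-686 + E)
H = -2044414/815957 ≈ -2.5055
m(-1371) + H = 1/(-686 - 1371) - 2044414/815957 = 1/(-2057) - 2044414/815957 = -1/2057 - 2044414/815957 = -4206175555/1678423549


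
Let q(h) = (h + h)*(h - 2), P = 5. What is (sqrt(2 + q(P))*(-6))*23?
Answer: -552*sqrt(2) ≈ -780.65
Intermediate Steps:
q(h) = 2*h*(-2 + h) (q(h) = (2*h)*(-2 + h) = 2*h*(-2 + h))
(sqrt(2 + q(P))*(-6))*23 = (sqrt(2 + 2*5*(-2 + 5))*(-6))*23 = (sqrt(2 + 2*5*3)*(-6))*23 = (sqrt(2 + 30)*(-6))*23 = (sqrt(32)*(-6))*23 = ((4*sqrt(2))*(-6))*23 = -24*sqrt(2)*23 = -552*sqrt(2)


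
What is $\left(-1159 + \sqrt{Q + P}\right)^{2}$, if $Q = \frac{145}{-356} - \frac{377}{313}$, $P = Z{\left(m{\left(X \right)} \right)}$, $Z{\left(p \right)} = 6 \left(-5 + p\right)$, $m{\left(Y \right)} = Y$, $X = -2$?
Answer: $\frac{\left(64572526 - i \sqrt{135373125061}\right)^{2}}{3104049796} \approx 1.3432 \cdot 10^{6} - 15308.0 i$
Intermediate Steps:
$Z{\left(p \right)} = -30 + 6 p$
$P = -42$ ($P = -30 + 6 \left(-2\right) = -30 - 12 = -42$)
$Q = - \frac{179597}{111428}$ ($Q = 145 \left(- \frac{1}{356}\right) - \frac{377}{313} = - \frac{145}{356} - \frac{377}{313} = - \frac{179597}{111428} \approx -1.6118$)
$\left(-1159 + \sqrt{Q + P}\right)^{2} = \left(-1159 + \sqrt{- \frac{179597}{111428} - 42}\right)^{2} = \left(-1159 + \sqrt{- \frac{4859573}{111428}}\right)^{2} = \left(-1159 + \frac{i \sqrt{135373125061}}{55714}\right)^{2}$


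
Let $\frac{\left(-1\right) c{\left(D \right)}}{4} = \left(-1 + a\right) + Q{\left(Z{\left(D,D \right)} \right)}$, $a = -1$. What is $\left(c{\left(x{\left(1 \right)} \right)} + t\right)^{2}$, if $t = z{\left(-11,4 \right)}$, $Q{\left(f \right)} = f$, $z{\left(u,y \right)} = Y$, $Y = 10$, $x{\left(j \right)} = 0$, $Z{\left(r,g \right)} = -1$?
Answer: $484$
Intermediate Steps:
$z{\left(u,y \right)} = 10$
$c{\left(D \right)} = 12$ ($c{\left(D \right)} = - 4 \left(\left(-1 - 1\right) - 1\right) = - 4 \left(-2 - 1\right) = \left(-4\right) \left(-3\right) = 12$)
$t = 10$
$\left(c{\left(x{\left(1 \right)} \right)} + t\right)^{2} = \left(12 + 10\right)^{2} = 22^{2} = 484$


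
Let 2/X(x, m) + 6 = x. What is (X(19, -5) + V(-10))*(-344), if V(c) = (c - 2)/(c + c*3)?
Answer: -10148/65 ≈ -156.12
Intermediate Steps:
X(x, m) = 2/(-6 + x)
V(c) = (-2 + c)/(4*c) (V(c) = (-2 + c)/(c + 3*c) = (-2 + c)/((4*c)) = (-2 + c)*(1/(4*c)) = (-2 + c)/(4*c))
(X(19, -5) + V(-10))*(-344) = (2/(-6 + 19) + (¼)*(-2 - 10)/(-10))*(-344) = (2/13 + (¼)*(-⅒)*(-12))*(-344) = (2*(1/13) + 3/10)*(-344) = (2/13 + 3/10)*(-344) = (59/130)*(-344) = -10148/65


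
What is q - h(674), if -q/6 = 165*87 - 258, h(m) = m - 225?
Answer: -85031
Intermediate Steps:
h(m) = -225 + m
q = -84582 (q = -6*(165*87 - 258) = -6*(14355 - 258) = -6*14097 = -84582)
q - h(674) = -84582 - (-225 + 674) = -84582 - 1*449 = -84582 - 449 = -85031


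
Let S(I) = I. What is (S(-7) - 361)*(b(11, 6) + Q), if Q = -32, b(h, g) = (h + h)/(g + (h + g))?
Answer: 11424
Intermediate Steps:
b(h, g) = 2*h/(h + 2*g) (b(h, g) = (2*h)/(g + (g + h)) = (2*h)/(h + 2*g) = 2*h/(h + 2*g))
(S(-7) - 361)*(b(11, 6) + Q) = (-7 - 361)*(2*11/(11 + 2*6) - 32) = -368*(2*11/(11 + 12) - 32) = -368*(2*11/23 - 32) = -368*(2*11*(1/23) - 32) = -368*(22/23 - 32) = -368*(-714/23) = 11424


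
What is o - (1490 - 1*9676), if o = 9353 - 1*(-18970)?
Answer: 36509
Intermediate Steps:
o = 28323 (o = 9353 + 18970 = 28323)
o - (1490 - 1*9676) = 28323 - (1490 - 1*9676) = 28323 - (1490 - 9676) = 28323 - 1*(-8186) = 28323 + 8186 = 36509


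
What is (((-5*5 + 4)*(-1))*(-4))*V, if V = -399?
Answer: 33516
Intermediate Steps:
(((-5*5 + 4)*(-1))*(-4))*V = (((-5*5 + 4)*(-1))*(-4))*(-399) = (((-25 + 4)*(-1))*(-4))*(-399) = (-21*(-1)*(-4))*(-399) = (21*(-4))*(-399) = -84*(-399) = 33516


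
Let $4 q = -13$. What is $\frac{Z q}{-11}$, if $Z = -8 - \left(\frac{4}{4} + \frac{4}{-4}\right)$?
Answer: $- \frac{26}{11} \approx -2.3636$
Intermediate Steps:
$q = - \frac{13}{4}$ ($q = \frac{1}{4} \left(-13\right) = - \frac{13}{4} \approx -3.25$)
$Z = -8$ ($Z = -8 - \left(4 \cdot \frac{1}{4} + 4 \left(- \frac{1}{4}\right)\right) = -8 - \left(1 - 1\right) = -8 - 0 = -8 + 0 = -8$)
$\frac{Z q}{-11} = \frac{\left(-8\right) \left(- \frac{13}{4}\right)}{-11} = 26 \left(- \frac{1}{11}\right) = - \frac{26}{11}$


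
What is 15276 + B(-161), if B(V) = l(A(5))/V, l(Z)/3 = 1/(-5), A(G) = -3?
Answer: 12297183/805 ≈ 15276.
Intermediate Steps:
l(Z) = -⅗ (l(Z) = 3/(-5) = 3*(-⅕) = -⅗)
B(V) = -3/(5*V)
15276 + B(-161) = 15276 - ⅗/(-161) = 15276 - ⅗*(-1/161) = 15276 + 3/805 = 12297183/805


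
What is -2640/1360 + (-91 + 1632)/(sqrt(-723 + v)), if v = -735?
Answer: -33/17 - 1541*I*sqrt(2)/54 ≈ -1.9412 - 40.357*I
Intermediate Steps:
-2640/1360 + (-91 + 1632)/(sqrt(-723 + v)) = -2640/1360 + (-91 + 1632)/(sqrt(-723 - 735)) = -2640*1/1360 + 1541/(sqrt(-1458)) = -33/17 + 1541/((27*I*sqrt(2))) = -33/17 + 1541*(-I*sqrt(2)/54) = -33/17 - 1541*I*sqrt(2)/54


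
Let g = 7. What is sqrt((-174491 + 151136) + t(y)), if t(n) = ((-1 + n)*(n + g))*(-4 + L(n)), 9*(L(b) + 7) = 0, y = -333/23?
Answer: I*sqrt(13028347)/23 ≈ 156.93*I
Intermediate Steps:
y = -333/23 (y = -333*1/23 = -333/23 ≈ -14.478)
L(b) = -7 (L(b) = -7 + (1/9)*0 = -7 + 0 = -7)
t(n) = -11*(-1 + n)*(7 + n) (t(n) = ((-1 + n)*(n + 7))*(-4 - 7) = ((-1 + n)*(7 + n))*(-11) = -11*(-1 + n)*(7 + n))
sqrt((-174491 + 151136) + t(y)) = sqrt((-174491 + 151136) + (77 - 66*(-333/23) - 11*(-333/23)**2)) = sqrt(-23355 + (77 + 21978/23 - 11*110889/529)) = sqrt(-23355 + (77 + 21978/23 - 1219779/529)) = sqrt(-23355 - 673552/529) = sqrt(-13028347/529) = I*sqrt(13028347)/23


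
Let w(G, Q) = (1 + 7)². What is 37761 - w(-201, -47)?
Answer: 37697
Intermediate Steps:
w(G, Q) = 64 (w(G, Q) = 8² = 64)
37761 - w(-201, -47) = 37761 - 1*64 = 37761 - 64 = 37697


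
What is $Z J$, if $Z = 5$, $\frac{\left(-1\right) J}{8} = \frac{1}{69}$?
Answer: $- \frac{40}{69} \approx -0.57971$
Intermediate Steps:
$J = - \frac{8}{69} \approx -0.11594$
$Z J = 5 \left(- \frac{8}{69}\right) = - \frac{40}{69}$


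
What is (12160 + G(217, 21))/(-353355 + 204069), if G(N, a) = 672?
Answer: -6416/74643 ≈ -0.085956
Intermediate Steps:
(12160 + G(217, 21))/(-353355 + 204069) = (12160 + 672)/(-353355 + 204069) = 12832/(-149286) = 12832*(-1/149286) = -6416/74643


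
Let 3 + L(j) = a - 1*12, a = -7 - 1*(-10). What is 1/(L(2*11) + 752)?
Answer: 1/740 ≈ 0.0013514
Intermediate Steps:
a = 3 (a = -7 + 10 = 3)
L(j) = -12 (L(j) = -3 + (3 - 1*12) = -3 + (3 - 12) = -3 - 9 = -12)
1/(L(2*11) + 752) = 1/(-12 + 752) = 1/740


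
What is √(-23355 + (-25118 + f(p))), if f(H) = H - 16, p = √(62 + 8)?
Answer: √(-48489 + √70) ≈ 220.18*I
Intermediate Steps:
p = √70 ≈ 8.3666
f(H) = -16 + H
√(-23355 + (-25118 + f(p))) = √(-23355 + (-25118 + (-16 + √70))) = √(-23355 + (-25134 + √70)) = √(-48489 + √70)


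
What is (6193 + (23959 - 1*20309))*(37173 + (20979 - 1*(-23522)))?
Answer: 803917182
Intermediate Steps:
(6193 + (23959 - 1*20309))*(37173 + (20979 - 1*(-23522))) = (6193 + (23959 - 20309))*(37173 + (20979 + 23522)) = (6193 + 3650)*(37173 + 44501) = 9843*81674 = 803917182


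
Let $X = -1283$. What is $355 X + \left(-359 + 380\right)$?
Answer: $-455444$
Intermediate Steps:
$355 X + \left(-359 + 380\right) = 355 \left(-1283\right) + \left(-359 + 380\right) = -455465 + 21 = -455444$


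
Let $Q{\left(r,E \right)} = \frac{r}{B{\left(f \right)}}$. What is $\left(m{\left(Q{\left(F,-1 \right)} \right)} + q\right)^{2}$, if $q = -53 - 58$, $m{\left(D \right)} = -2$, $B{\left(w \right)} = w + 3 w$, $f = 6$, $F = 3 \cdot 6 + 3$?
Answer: $12769$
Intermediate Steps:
$F = 21$ ($F = 18 + 3 = 21$)
$B{\left(w \right)} = 4 w$
$Q{\left(r,E \right)} = \frac{r}{24}$ ($Q{\left(r,E \right)} = \frac{r}{4 \cdot 6} = \frac{r}{24}$)
$q = -111$
$\left(m{\left(Q{\left(F,-1 \right)} \right)} + q\right)^{2} = \left(-2 - 111\right)^{2} = \left(-113\right)^{2} = 12769$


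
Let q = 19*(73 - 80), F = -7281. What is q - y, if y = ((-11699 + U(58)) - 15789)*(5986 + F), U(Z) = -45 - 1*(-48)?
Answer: -35593208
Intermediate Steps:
U(Z) = 3 (U(Z) = -45 + 48 = 3)
y = 35593075 (y = ((-11699 + 3) - 15789)*(5986 - 7281) = (-11696 - 15789)*(-1295) = -27485*(-1295) = 35593075)
q = -133 (q = 19*(-7) = -133)
q - y = -133 - 1*35593075 = -133 - 35593075 = -35593208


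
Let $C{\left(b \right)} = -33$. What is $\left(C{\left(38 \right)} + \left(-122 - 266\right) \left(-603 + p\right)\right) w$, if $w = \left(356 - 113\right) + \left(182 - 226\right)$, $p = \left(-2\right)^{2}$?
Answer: $46243421$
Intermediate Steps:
$p = 4$
$w = 199$ ($w = 243 + \left(182 - 226\right) = 243 - 44 = 199$)
$\left(C{\left(38 \right)} + \left(-122 - 266\right) \left(-603 + p\right)\right) w = \left(-33 + \left(-122 - 266\right) \left(-603 + 4\right)\right) 199 = \left(-33 - -232412\right) 199 = \left(-33 + 232412\right) 199 = 232379 \cdot 199 = 46243421$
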